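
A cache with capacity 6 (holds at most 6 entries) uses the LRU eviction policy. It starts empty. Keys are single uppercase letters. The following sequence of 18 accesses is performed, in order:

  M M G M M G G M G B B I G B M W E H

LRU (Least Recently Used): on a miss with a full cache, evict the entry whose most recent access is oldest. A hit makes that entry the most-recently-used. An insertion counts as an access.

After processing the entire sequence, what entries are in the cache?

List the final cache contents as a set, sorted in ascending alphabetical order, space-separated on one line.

Answer: B E G H M W

Derivation:
LRU simulation (capacity=6):
  1. access M: MISS. Cache (LRU->MRU): [M]
  2. access M: HIT. Cache (LRU->MRU): [M]
  3. access G: MISS. Cache (LRU->MRU): [M G]
  4. access M: HIT. Cache (LRU->MRU): [G M]
  5. access M: HIT. Cache (LRU->MRU): [G M]
  6. access G: HIT. Cache (LRU->MRU): [M G]
  7. access G: HIT. Cache (LRU->MRU): [M G]
  8. access M: HIT. Cache (LRU->MRU): [G M]
  9. access G: HIT. Cache (LRU->MRU): [M G]
  10. access B: MISS. Cache (LRU->MRU): [M G B]
  11. access B: HIT. Cache (LRU->MRU): [M G B]
  12. access I: MISS. Cache (LRU->MRU): [M G B I]
  13. access G: HIT. Cache (LRU->MRU): [M B I G]
  14. access B: HIT. Cache (LRU->MRU): [M I G B]
  15. access M: HIT. Cache (LRU->MRU): [I G B M]
  16. access W: MISS. Cache (LRU->MRU): [I G B M W]
  17. access E: MISS. Cache (LRU->MRU): [I G B M W E]
  18. access H: MISS, evict I. Cache (LRU->MRU): [G B M W E H]
Total: 11 hits, 7 misses, 1 evictions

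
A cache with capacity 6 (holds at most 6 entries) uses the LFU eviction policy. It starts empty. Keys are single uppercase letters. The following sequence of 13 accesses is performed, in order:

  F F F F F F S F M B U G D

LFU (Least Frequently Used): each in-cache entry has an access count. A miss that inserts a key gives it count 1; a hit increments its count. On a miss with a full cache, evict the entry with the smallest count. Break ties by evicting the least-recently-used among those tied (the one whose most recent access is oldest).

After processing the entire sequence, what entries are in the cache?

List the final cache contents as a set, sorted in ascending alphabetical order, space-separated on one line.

Answer: B D F G M U

Derivation:
LFU simulation (capacity=6):
  1. access F: MISS. Cache: [F(c=1)]
  2. access F: HIT, count now 2. Cache: [F(c=2)]
  3. access F: HIT, count now 3. Cache: [F(c=3)]
  4. access F: HIT, count now 4. Cache: [F(c=4)]
  5. access F: HIT, count now 5. Cache: [F(c=5)]
  6. access F: HIT, count now 6. Cache: [F(c=6)]
  7. access S: MISS. Cache: [S(c=1) F(c=6)]
  8. access F: HIT, count now 7. Cache: [S(c=1) F(c=7)]
  9. access M: MISS. Cache: [S(c=1) M(c=1) F(c=7)]
  10. access B: MISS. Cache: [S(c=1) M(c=1) B(c=1) F(c=7)]
  11. access U: MISS. Cache: [S(c=1) M(c=1) B(c=1) U(c=1) F(c=7)]
  12. access G: MISS. Cache: [S(c=1) M(c=1) B(c=1) U(c=1) G(c=1) F(c=7)]
  13. access D: MISS, evict S(c=1). Cache: [M(c=1) B(c=1) U(c=1) G(c=1) D(c=1) F(c=7)]
Total: 6 hits, 7 misses, 1 evictions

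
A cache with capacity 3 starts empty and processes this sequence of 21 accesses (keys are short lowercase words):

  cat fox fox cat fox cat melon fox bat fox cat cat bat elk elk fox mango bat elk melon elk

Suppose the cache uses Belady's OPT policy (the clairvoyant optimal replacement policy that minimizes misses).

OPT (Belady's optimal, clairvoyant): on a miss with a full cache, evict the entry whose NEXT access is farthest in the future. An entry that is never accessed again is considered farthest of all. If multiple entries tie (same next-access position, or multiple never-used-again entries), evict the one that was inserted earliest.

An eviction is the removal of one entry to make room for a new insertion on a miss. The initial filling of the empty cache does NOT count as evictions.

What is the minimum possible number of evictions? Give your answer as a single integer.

Answer: 4

Derivation:
OPT (Belady) simulation (capacity=3):
  1. access cat: MISS. Cache: [cat]
  2. access fox: MISS. Cache: [cat fox]
  3. access fox: HIT. Next use of fox: step 5. Cache: [cat fox]
  4. access cat: HIT. Next use of cat: step 6. Cache: [cat fox]
  5. access fox: HIT. Next use of fox: step 8. Cache: [cat fox]
  6. access cat: HIT. Next use of cat: step 11. Cache: [cat fox]
  7. access melon: MISS. Cache: [cat fox melon]
  8. access fox: HIT. Next use of fox: step 10. Cache: [cat fox melon]
  9. access bat: MISS, evict melon (next use: step 20). Cache: [cat fox bat]
  10. access fox: HIT. Next use of fox: step 16. Cache: [cat fox bat]
  11. access cat: HIT. Next use of cat: step 12. Cache: [cat fox bat]
  12. access cat: HIT. Next use of cat: never. Cache: [cat fox bat]
  13. access bat: HIT. Next use of bat: step 18. Cache: [cat fox bat]
  14. access elk: MISS, evict cat (next use: never). Cache: [fox bat elk]
  15. access elk: HIT. Next use of elk: step 19. Cache: [fox bat elk]
  16. access fox: HIT. Next use of fox: never. Cache: [fox bat elk]
  17. access mango: MISS, evict fox (next use: never). Cache: [bat elk mango]
  18. access bat: HIT. Next use of bat: never. Cache: [bat elk mango]
  19. access elk: HIT. Next use of elk: step 21. Cache: [bat elk mango]
  20. access melon: MISS, evict bat (next use: never). Cache: [elk mango melon]
  21. access elk: HIT. Next use of elk: never. Cache: [elk mango melon]
Total: 14 hits, 7 misses, 4 evictions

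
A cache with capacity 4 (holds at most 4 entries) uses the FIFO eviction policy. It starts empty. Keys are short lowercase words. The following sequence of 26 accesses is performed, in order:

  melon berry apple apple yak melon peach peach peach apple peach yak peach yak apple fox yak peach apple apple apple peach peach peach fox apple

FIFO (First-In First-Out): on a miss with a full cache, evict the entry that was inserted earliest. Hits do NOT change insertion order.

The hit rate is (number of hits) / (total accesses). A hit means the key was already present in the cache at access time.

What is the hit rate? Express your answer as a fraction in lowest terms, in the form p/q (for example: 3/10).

FIFO simulation (capacity=4):
  1. access melon: MISS. Cache (old->new): [melon]
  2. access berry: MISS. Cache (old->new): [melon berry]
  3. access apple: MISS. Cache (old->new): [melon berry apple]
  4. access apple: HIT. Cache (old->new): [melon berry apple]
  5. access yak: MISS. Cache (old->new): [melon berry apple yak]
  6. access melon: HIT. Cache (old->new): [melon berry apple yak]
  7. access peach: MISS, evict melon. Cache (old->new): [berry apple yak peach]
  8. access peach: HIT. Cache (old->new): [berry apple yak peach]
  9. access peach: HIT. Cache (old->new): [berry apple yak peach]
  10. access apple: HIT. Cache (old->new): [berry apple yak peach]
  11. access peach: HIT. Cache (old->new): [berry apple yak peach]
  12. access yak: HIT. Cache (old->new): [berry apple yak peach]
  13. access peach: HIT. Cache (old->new): [berry apple yak peach]
  14. access yak: HIT. Cache (old->new): [berry apple yak peach]
  15. access apple: HIT. Cache (old->new): [berry apple yak peach]
  16. access fox: MISS, evict berry. Cache (old->new): [apple yak peach fox]
  17. access yak: HIT. Cache (old->new): [apple yak peach fox]
  18. access peach: HIT. Cache (old->new): [apple yak peach fox]
  19. access apple: HIT. Cache (old->new): [apple yak peach fox]
  20. access apple: HIT. Cache (old->new): [apple yak peach fox]
  21. access apple: HIT. Cache (old->new): [apple yak peach fox]
  22. access peach: HIT. Cache (old->new): [apple yak peach fox]
  23. access peach: HIT. Cache (old->new): [apple yak peach fox]
  24. access peach: HIT. Cache (old->new): [apple yak peach fox]
  25. access fox: HIT. Cache (old->new): [apple yak peach fox]
  26. access apple: HIT. Cache (old->new): [apple yak peach fox]
Total: 20 hits, 6 misses, 2 evictions

Hit rate = 20/26 = 10/13

Answer: 10/13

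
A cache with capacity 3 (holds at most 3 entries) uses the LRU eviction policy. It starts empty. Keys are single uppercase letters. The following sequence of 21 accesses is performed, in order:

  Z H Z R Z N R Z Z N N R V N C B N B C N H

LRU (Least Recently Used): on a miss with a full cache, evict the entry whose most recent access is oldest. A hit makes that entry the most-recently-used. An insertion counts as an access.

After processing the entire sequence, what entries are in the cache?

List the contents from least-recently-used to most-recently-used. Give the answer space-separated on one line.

Answer: C N H

Derivation:
LRU simulation (capacity=3):
  1. access Z: MISS. Cache (LRU->MRU): [Z]
  2. access H: MISS. Cache (LRU->MRU): [Z H]
  3. access Z: HIT. Cache (LRU->MRU): [H Z]
  4. access R: MISS. Cache (LRU->MRU): [H Z R]
  5. access Z: HIT. Cache (LRU->MRU): [H R Z]
  6. access N: MISS, evict H. Cache (LRU->MRU): [R Z N]
  7. access R: HIT. Cache (LRU->MRU): [Z N R]
  8. access Z: HIT. Cache (LRU->MRU): [N R Z]
  9. access Z: HIT. Cache (LRU->MRU): [N R Z]
  10. access N: HIT. Cache (LRU->MRU): [R Z N]
  11. access N: HIT. Cache (LRU->MRU): [R Z N]
  12. access R: HIT. Cache (LRU->MRU): [Z N R]
  13. access V: MISS, evict Z. Cache (LRU->MRU): [N R V]
  14. access N: HIT. Cache (LRU->MRU): [R V N]
  15. access C: MISS, evict R. Cache (LRU->MRU): [V N C]
  16. access B: MISS, evict V. Cache (LRU->MRU): [N C B]
  17. access N: HIT. Cache (LRU->MRU): [C B N]
  18. access B: HIT. Cache (LRU->MRU): [C N B]
  19. access C: HIT. Cache (LRU->MRU): [N B C]
  20. access N: HIT. Cache (LRU->MRU): [B C N]
  21. access H: MISS, evict B. Cache (LRU->MRU): [C N H]
Total: 13 hits, 8 misses, 5 evictions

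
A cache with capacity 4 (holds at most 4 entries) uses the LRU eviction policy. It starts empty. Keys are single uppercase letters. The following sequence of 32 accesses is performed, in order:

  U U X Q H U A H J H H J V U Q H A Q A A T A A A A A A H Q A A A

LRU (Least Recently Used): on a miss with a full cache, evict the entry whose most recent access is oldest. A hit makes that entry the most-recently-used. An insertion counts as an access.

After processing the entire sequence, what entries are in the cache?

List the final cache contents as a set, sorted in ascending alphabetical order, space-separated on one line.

Answer: A H Q T

Derivation:
LRU simulation (capacity=4):
  1. access U: MISS. Cache (LRU->MRU): [U]
  2. access U: HIT. Cache (LRU->MRU): [U]
  3. access X: MISS. Cache (LRU->MRU): [U X]
  4. access Q: MISS. Cache (LRU->MRU): [U X Q]
  5. access H: MISS. Cache (LRU->MRU): [U X Q H]
  6. access U: HIT. Cache (LRU->MRU): [X Q H U]
  7. access A: MISS, evict X. Cache (LRU->MRU): [Q H U A]
  8. access H: HIT. Cache (LRU->MRU): [Q U A H]
  9. access J: MISS, evict Q. Cache (LRU->MRU): [U A H J]
  10. access H: HIT. Cache (LRU->MRU): [U A J H]
  11. access H: HIT. Cache (LRU->MRU): [U A J H]
  12. access J: HIT. Cache (LRU->MRU): [U A H J]
  13. access V: MISS, evict U. Cache (LRU->MRU): [A H J V]
  14. access U: MISS, evict A. Cache (LRU->MRU): [H J V U]
  15. access Q: MISS, evict H. Cache (LRU->MRU): [J V U Q]
  16. access H: MISS, evict J. Cache (LRU->MRU): [V U Q H]
  17. access A: MISS, evict V. Cache (LRU->MRU): [U Q H A]
  18. access Q: HIT. Cache (LRU->MRU): [U H A Q]
  19. access A: HIT. Cache (LRU->MRU): [U H Q A]
  20. access A: HIT. Cache (LRU->MRU): [U H Q A]
  21. access T: MISS, evict U. Cache (LRU->MRU): [H Q A T]
  22. access A: HIT. Cache (LRU->MRU): [H Q T A]
  23. access A: HIT. Cache (LRU->MRU): [H Q T A]
  24. access A: HIT. Cache (LRU->MRU): [H Q T A]
  25. access A: HIT. Cache (LRU->MRU): [H Q T A]
  26. access A: HIT. Cache (LRU->MRU): [H Q T A]
  27. access A: HIT. Cache (LRU->MRU): [H Q T A]
  28. access H: HIT. Cache (LRU->MRU): [Q T A H]
  29. access Q: HIT. Cache (LRU->MRU): [T A H Q]
  30. access A: HIT. Cache (LRU->MRU): [T H Q A]
  31. access A: HIT. Cache (LRU->MRU): [T H Q A]
  32. access A: HIT. Cache (LRU->MRU): [T H Q A]
Total: 20 hits, 12 misses, 8 evictions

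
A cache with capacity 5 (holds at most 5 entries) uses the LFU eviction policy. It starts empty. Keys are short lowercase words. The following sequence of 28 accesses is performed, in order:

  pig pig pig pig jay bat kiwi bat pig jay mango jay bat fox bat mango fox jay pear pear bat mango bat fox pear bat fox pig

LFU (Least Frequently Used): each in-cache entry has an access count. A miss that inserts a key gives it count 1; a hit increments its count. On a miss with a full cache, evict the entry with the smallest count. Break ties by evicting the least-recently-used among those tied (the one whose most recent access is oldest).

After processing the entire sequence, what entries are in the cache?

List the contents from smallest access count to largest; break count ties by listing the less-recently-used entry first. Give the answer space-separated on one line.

Answer: fox pear jay pig bat

Derivation:
LFU simulation (capacity=5):
  1. access pig: MISS. Cache: [pig(c=1)]
  2. access pig: HIT, count now 2. Cache: [pig(c=2)]
  3. access pig: HIT, count now 3. Cache: [pig(c=3)]
  4. access pig: HIT, count now 4. Cache: [pig(c=4)]
  5. access jay: MISS. Cache: [jay(c=1) pig(c=4)]
  6. access bat: MISS. Cache: [jay(c=1) bat(c=1) pig(c=4)]
  7. access kiwi: MISS. Cache: [jay(c=1) bat(c=1) kiwi(c=1) pig(c=4)]
  8. access bat: HIT, count now 2. Cache: [jay(c=1) kiwi(c=1) bat(c=2) pig(c=4)]
  9. access pig: HIT, count now 5. Cache: [jay(c=1) kiwi(c=1) bat(c=2) pig(c=5)]
  10. access jay: HIT, count now 2. Cache: [kiwi(c=1) bat(c=2) jay(c=2) pig(c=5)]
  11. access mango: MISS. Cache: [kiwi(c=1) mango(c=1) bat(c=2) jay(c=2) pig(c=5)]
  12. access jay: HIT, count now 3. Cache: [kiwi(c=1) mango(c=1) bat(c=2) jay(c=3) pig(c=5)]
  13. access bat: HIT, count now 3. Cache: [kiwi(c=1) mango(c=1) jay(c=3) bat(c=3) pig(c=5)]
  14. access fox: MISS, evict kiwi(c=1). Cache: [mango(c=1) fox(c=1) jay(c=3) bat(c=3) pig(c=5)]
  15. access bat: HIT, count now 4. Cache: [mango(c=1) fox(c=1) jay(c=3) bat(c=4) pig(c=5)]
  16. access mango: HIT, count now 2. Cache: [fox(c=1) mango(c=2) jay(c=3) bat(c=4) pig(c=5)]
  17. access fox: HIT, count now 2. Cache: [mango(c=2) fox(c=2) jay(c=3) bat(c=4) pig(c=5)]
  18. access jay: HIT, count now 4. Cache: [mango(c=2) fox(c=2) bat(c=4) jay(c=4) pig(c=5)]
  19. access pear: MISS, evict mango(c=2). Cache: [pear(c=1) fox(c=2) bat(c=4) jay(c=4) pig(c=5)]
  20. access pear: HIT, count now 2. Cache: [fox(c=2) pear(c=2) bat(c=4) jay(c=4) pig(c=5)]
  21. access bat: HIT, count now 5. Cache: [fox(c=2) pear(c=2) jay(c=4) pig(c=5) bat(c=5)]
  22. access mango: MISS, evict fox(c=2). Cache: [mango(c=1) pear(c=2) jay(c=4) pig(c=5) bat(c=5)]
  23. access bat: HIT, count now 6. Cache: [mango(c=1) pear(c=2) jay(c=4) pig(c=5) bat(c=6)]
  24. access fox: MISS, evict mango(c=1). Cache: [fox(c=1) pear(c=2) jay(c=4) pig(c=5) bat(c=6)]
  25. access pear: HIT, count now 3. Cache: [fox(c=1) pear(c=3) jay(c=4) pig(c=5) bat(c=6)]
  26. access bat: HIT, count now 7. Cache: [fox(c=1) pear(c=3) jay(c=4) pig(c=5) bat(c=7)]
  27. access fox: HIT, count now 2. Cache: [fox(c=2) pear(c=3) jay(c=4) pig(c=5) bat(c=7)]
  28. access pig: HIT, count now 6. Cache: [fox(c=2) pear(c=3) jay(c=4) pig(c=6) bat(c=7)]
Total: 19 hits, 9 misses, 4 evictions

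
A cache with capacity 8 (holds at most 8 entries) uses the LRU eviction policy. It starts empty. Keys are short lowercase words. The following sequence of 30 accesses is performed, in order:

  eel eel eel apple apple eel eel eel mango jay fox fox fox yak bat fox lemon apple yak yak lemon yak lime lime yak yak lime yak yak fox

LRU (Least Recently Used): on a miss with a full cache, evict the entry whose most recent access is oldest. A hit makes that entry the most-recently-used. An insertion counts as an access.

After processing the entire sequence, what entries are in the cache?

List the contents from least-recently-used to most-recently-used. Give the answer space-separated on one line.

LRU simulation (capacity=8):
  1. access eel: MISS. Cache (LRU->MRU): [eel]
  2. access eel: HIT. Cache (LRU->MRU): [eel]
  3. access eel: HIT. Cache (LRU->MRU): [eel]
  4. access apple: MISS. Cache (LRU->MRU): [eel apple]
  5. access apple: HIT. Cache (LRU->MRU): [eel apple]
  6. access eel: HIT. Cache (LRU->MRU): [apple eel]
  7. access eel: HIT. Cache (LRU->MRU): [apple eel]
  8. access eel: HIT. Cache (LRU->MRU): [apple eel]
  9. access mango: MISS. Cache (LRU->MRU): [apple eel mango]
  10. access jay: MISS. Cache (LRU->MRU): [apple eel mango jay]
  11. access fox: MISS. Cache (LRU->MRU): [apple eel mango jay fox]
  12. access fox: HIT. Cache (LRU->MRU): [apple eel mango jay fox]
  13. access fox: HIT. Cache (LRU->MRU): [apple eel mango jay fox]
  14. access yak: MISS. Cache (LRU->MRU): [apple eel mango jay fox yak]
  15. access bat: MISS. Cache (LRU->MRU): [apple eel mango jay fox yak bat]
  16. access fox: HIT. Cache (LRU->MRU): [apple eel mango jay yak bat fox]
  17. access lemon: MISS. Cache (LRU->MRU): [apple eel mango jay yak bat fox lemon]
  18. access apple: HIT. Cache (LRU->MRU): [eel mango jay yak bat fox lemon apple]
  19. access yak: HIT. Cache (LRU->MRU): [eel mango jay bat fox lemon apple yak]
  20. access yak: HIT. Cache (LRU->MRU): [eel mango jay bat fox lemon apple yak]
  21. access lemon: HIT. Cache (LRU->MRU): [eel mango jay bat fox apple yak lemon]
  22. access yak: HIT. Cache (LRU->MRU): [eel mango jay bat fox apple lemon yak]
  23. access lime: MISS, evict eel. Cache (LRU->MRU): [mango jay bat fox apple lemon yak lime]
  24. access lime: HIT. Cache (LRU->MRU): [mango jay bat fox apple lemon yak lime]
  25. access yak: HIT. Cache (LRU->MRU): [mango jay bat fox apple lemon lime yak]
  26. access yak: HIT. Cache (LRU->MRU): [mango jay bat fox apple lemon lime yak]
  27. access lime: HIT. Cache (LRU->MRU): [mango jay bat fox apple lemon yak lime]
  28. access yak: HIT. Cache (LRU->MRU): [mango jay bat fox apple lemon lime yak]
  29. access yak: HIT. Cache (LRU->MRU): [mango jay bat fox apple lemon lime yak]
  30. access fox: HIT. Cache (LRU->MRU): [mango jay bat apple lemon lime yak fox]
Total: 21 hits, 9 misses, 1 evictions

Answer: mango jay bat apple lemon lime yak fox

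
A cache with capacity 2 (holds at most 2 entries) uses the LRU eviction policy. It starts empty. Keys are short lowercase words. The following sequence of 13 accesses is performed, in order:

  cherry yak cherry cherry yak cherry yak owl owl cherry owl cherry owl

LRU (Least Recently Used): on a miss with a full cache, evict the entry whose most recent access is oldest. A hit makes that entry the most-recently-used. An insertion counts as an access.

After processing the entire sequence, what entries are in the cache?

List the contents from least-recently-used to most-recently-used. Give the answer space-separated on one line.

LRU simulation (capacity=2):
  1. access cherry: MISS. Cache (LRU->MRU): [cherry]
  2. access yak: MISS. Cache (LRU->MRU): [cherry yak]
  3. access cherry: HIT. Cache (LRU->MRU): [yak cherry]
  4. access cherry: HIT. Cache (LRU->MRU): [yak cherry]
  5. access yak: HIT. Cache (LRU->MRU): [cherry yak]
  6. access cherry: HIT. Cache (LRU->MRU): [yak cherry]
  7. access yak: HIT. Cache (LRU->MRU): [cherry yak]
  8. access owl: MISS, evict cherry. Cache (LRU->MRU): [yak owl]
  9. access owl: HIT. Cache (LRU->MRU): [yak owl]
  10. access cherry: MISS, evict yak. Cache (LRU->MRU): [owl cherry]
  11. access owl: HIT. Cache (LRU->MRU): [cherry owl]
  12. access cherry: HIT. Cache (LRU->MRU): [owl cherry]
  13. access owl: HIT. Cache (LRU->MRU): [cherry owl]
Total: 9 hits, 4 misses, 2 evictions

Answer: cherry owl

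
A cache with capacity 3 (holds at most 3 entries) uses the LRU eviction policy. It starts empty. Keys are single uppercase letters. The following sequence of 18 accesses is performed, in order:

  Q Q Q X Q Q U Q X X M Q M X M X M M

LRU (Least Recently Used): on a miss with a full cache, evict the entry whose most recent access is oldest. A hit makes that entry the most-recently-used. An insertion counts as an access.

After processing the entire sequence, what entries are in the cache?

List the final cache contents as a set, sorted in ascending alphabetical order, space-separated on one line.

LRU simulation (capacity=3):
  1. access Q: MISS. Cache (LRU->MRU): [Q]
  2. access Q: HIT. Cache (LRU->MRU): [Q]
  3. access Q: HIT. Cache (LRU->MRU): [Q]
  4. access X: MISS. Cache (LRU->MRU): [Q X]
  5. access Q: HIT. Cache (LRU->MRU): [X Q]
  6. access Q: HIT. Cache (LRU->MRU): [X Q]
  7. access U: MISS. Cache (LRU->MRU): [X Q U]
  8. access Q: HIT. Cache (LRU->MRU): [X U Q]
  9. access X: HIT. Cache (LRU->MRU): [U Q X]
  10. access X: HIT. Cache (LRU->MRU): [U Q X]
  11. access M: MISS, evict U. Cache (LRU->MRU): [Q X M]
  12. access Q: HIT. Cache (LRU->MRU): [X M Q]
  13. access M: HIT. Cache (LRU->MRU): [X Q M]
  14. access X: HIT. Cache (LRU->MRU): [Q M X]
  15. access M: HIT. Cache (LRU->MRU): [Q X M]
  16. access X: HIT. Cache (LRU->MRU): [Q M X]
  17. access M: HIT. Cache (LRU->MRU): [Q X M]
  18. access M: HIT. Cache (LRU->MRU): [Q X M]
Total: 14 hits, 4 misses, 1 evictions

Answer: M Q X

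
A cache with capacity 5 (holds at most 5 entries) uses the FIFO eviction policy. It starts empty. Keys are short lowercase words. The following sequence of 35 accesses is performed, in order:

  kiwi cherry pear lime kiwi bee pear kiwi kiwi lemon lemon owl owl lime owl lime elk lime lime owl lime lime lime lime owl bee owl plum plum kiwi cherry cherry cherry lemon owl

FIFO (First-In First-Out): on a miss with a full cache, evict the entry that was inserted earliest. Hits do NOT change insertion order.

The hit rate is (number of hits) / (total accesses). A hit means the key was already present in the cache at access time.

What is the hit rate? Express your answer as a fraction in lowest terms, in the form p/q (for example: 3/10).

FIFO simulation (capacity=5):
  1. access kiwi: MISS. Cache (old->new): [kiwi]
  2. access cherry: MISS. Cache (old->new): [kiwi cherry]
  3. access pear: MISS. Cache (old->new): [kiwi cherry pear]
  4. access lime: MISS. Cache (old->new): [kiwi cherry pear lime]
  5. access kiwi: HIT. Cache (old->new): [kiwi cherry pear lime]
  6. access bee: MISS. Cache (old->new): [kiwi cherry pear lime bee]
  7. access pear: HIT. Cache (old->new): [kiwi cherry pear lime bee]
  8. access kiwi: HIT. Cache (old->new): [kiwi cherry pear lime bee]
  9. access kiwi: HIT. Cache (old->new): [kiwi cherry pear lime bee]
  10. access lemon: MISS, evict kiwi. Cache (old->new): [cherry pear lime bee lemon]
  11. access lemon: HIT. Cache (old->new): [cherry pear lime bee lemon]
  12. access owl: MISS, evict cherry. Cache (old->new): [pear lime bee lemon owl]
  13. access owl: HIT. Cache (old->new): [pear lime bee lemon owl]
  14. access lime: HIT. Cache (old->new): [pear lime bee lemon owl]
  15. access owl: HIT. Cache (old->new): [pear lime bee lemon owl]
  16. access lime: HIT. Cache (old->new): [pear lime bee lemon owl]
  17. access elk: MISS, evict pear. Cache (old->new): [lime bee lemon owl elk]
  18. access lime: HIT. Cache (old->new): [lime bee lemon owl elk]
  19. access lime: HIT. Cache (old->new): [lime bee lemon owl elk]
  20. access owl: HIT. Cache (old->new): [lime bee lemon owl elk]
  21. access lime: HIT. Cache (old->new): [lime bee lemon owl elk]
  22. access lime: HIT. Cache (old->new): [lime bee lemon owl elk]
  23. access lime: HIT. Cache (old->new): [lime bee lemon owl elk]
  24. access lime: HIT. Cache (old->new): [lime bee lemon owl elk]
  25. access owl: HIT. Cache (old->new): [lime bee lemon owl elk]
  26. access bee: HIT. Cache (old->new): [lime bee lemon owl elk]
  27. access owl: HIT. Cache (old->new): [lime bee lemon owl elk]
  28. access plum: MISS, evict lime. Cache (old->new): [bee lemon owl elk plum]
  29. access plum: HIT. Cache (old->new): [bee lemon owl elk plum]
  30. access kiwi: MISS, evict bee. Cache (old->new): [lemon owl elk plum kiwi]
  31. access cherry: MISS, evict lemon. Cache (old->new): [owl elk plum kiwi cherry]
  32. access cherry: HIT. Cache (old->new): [owl elk plum kiwi cherry]
  33. access cherry: HIT. Cache (old->new): [owl elk plum kiwi cherry]
  34. access lemon: MISS, evict owl. Cache (old->new): [elk plum kiwi cherry lemon]
  35. access owl: MISS, evict elk. Cache (old->new): [plum kiwi cherry lemon owl]
Total: 22 hits, 13 misses, 8 evictions

Hit rate = 22/35

Answer: 22/35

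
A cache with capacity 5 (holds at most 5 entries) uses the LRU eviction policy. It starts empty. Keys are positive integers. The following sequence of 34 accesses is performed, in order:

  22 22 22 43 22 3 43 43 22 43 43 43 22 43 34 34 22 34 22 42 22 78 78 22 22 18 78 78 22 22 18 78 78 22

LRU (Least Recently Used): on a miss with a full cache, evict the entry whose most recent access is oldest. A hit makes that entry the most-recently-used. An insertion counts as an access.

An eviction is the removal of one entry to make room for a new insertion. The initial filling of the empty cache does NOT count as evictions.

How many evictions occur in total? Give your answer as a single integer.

Answer: 2

Derivation:
LRU simulation (capacity=5):
  1. access 22: MISS. Cache (LRU->MRU): [22]
  2. access 22: HIT. Cache (LRU->MRU): [22]
  3. access 22: HIT. Cache (LRU->MRU): [22]
  4. access 43: MISS. Cache (LRU->MRU): [22 43]
  5. access 22: HIT. Cache (LRU->MRU): [43 22]
  6. access 3: MISS. Cache (LRU->MRU): [43 22 3]
  7. access 43: HIT. Cache (LRU->MRU): [22 3 43]
  8. access 43: HIT. Cache (LRU->MRU): [22 3 43]
  9. access 22: HIT. Cache (LRU->MRU): [3 43 22]
  10. access 43: HIT. Cache (LRU->MRU): [3 22 43]
  11. access 43: HIT. Cache (LRU->MRU): [3 22 43]
  12. access 43: HIT. Cache (LRU->MRU): [3 22 43]
  13. access 22: HIT. Cache (LRU->MRU): [3 43 22]
  14. access 43: HIT. Cache (LRU->MRU): [3 22 43]
  15. access 34: MISS. Cache (LRU->MRU): [3 22 43 34]
  16. access 34: HIT. Cache (LRU->MRU): [3 22 43 34]
  17. access 22: HIT. Cache (LRU->MRU): [3 43 34 22]
  18. access 34: HIT. Cache (LRU->MRU): [3 43 22 34]
  19. access 22: HIT. Cache (LRU->MRU): [3 43 34 22]
  20. access 42: MISS. Cache (LRU->MRU): [3 43 34 22 42]
  21. access 22: HIT. Cache (LRU->MRU): [3 43 34 42 22]
  22. access 78: MISS, evict 3. Cache (LRU->MRU): [43 34 42 22 78]
  23. access 78: HIT. Cache (LRU->MRU): [43 34 42 22 78]
  24. access 22: HIT. Cache (LRU->MRU): [43 34 42 78 22]
  25. access 22: HIT. Cache (LRU->MRU): [43 34 42 78 22]
  26. access 18: MISS, evict 43. Cache (LRU->MRU): [34 42 78 22 18]
  27. access 78: HIT. Cache (LRU->MRU): [34 42 22 18 78]
  28. access 78: HIT. Cache (LRU->MRU): [34 42 22 18 78]
  29. access 22: HIT. Cache (LRU->MRU): [34 42 18 78 22]
  30. access 22: HIT. Cache (LRU->MRU): [34 42 18 78 22]
  31. access 18: HIT. Cache (LRU->MRU): [34 42 78 22 18]
  32. access 78: HIT. Cache (LRU->MRU): [34 42 22 18 78]
  33. access 78: HIT. Cache (LRU->MRU): [34 42 22 18 78]
  34. access 22: HIT. Cache (LRU->MRU): [34 42 18 78 22]
Total: 27 hits, 7 misses, 2 evictions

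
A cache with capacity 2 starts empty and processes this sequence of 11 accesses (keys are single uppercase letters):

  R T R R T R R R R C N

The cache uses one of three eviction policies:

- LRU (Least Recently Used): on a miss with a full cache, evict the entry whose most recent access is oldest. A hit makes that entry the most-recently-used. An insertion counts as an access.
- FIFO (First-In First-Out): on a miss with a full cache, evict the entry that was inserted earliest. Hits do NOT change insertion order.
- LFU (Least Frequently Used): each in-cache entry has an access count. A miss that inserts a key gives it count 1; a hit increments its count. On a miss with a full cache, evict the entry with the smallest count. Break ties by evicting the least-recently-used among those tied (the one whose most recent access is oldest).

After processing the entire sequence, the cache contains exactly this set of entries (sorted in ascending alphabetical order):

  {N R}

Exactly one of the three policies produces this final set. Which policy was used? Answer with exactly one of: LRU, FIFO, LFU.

Simulating under each policy and comparing final sets:
  LRU: final set = {C N} -> differs
  FIFO: final set = {C N} -> differs
  LFU: final set = {N R} -> MATCHES target
Only LFU produces the target set.

Answer: LFU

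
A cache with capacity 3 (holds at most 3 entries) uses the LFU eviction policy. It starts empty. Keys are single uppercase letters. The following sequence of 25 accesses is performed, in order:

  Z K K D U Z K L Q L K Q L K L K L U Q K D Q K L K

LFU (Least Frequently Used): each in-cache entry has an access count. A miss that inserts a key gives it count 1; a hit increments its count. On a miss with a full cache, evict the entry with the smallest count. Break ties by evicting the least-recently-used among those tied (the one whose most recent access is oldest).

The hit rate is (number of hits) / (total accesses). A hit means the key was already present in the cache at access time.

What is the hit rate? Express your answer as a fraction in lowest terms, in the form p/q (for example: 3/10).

Answer: 14/25

Derivation:
LFU simulation (capacity=3):
  1. access Z: MISS. Cache: [Z(c=1)]
  2. access K: MISS. Cache: [Z(c=1) K(c=1)]
  3. access K: HIT, count now 2. Cache: [Z(c=1) K(c=2)]
  4. access D: MISS. Cache: [Z(c=1) D(c=1) K(c=2)]
  5. access U: MISS, evict Z(c=1). Cache: [D(c=1) U(c=1) K(c=2)]
  6. access Z: MISS, evict D(c=1). Cache: [U(c=1) Z(c=1) K(c=2)]
  7. access K: HIT, count now 3. Cache: [U(c=1) Z(c=1) K(c=3)]
  8. access L: MISS, evict U(c=1). Cache: [Z(c=1) L(c=1) K(c=3)]
  9. access Q: MISS, evict Z(c=1). Cache: [L(c=1) Q(c=1) K(c=3)]
  10. access L: HIT, count now 2. Cache: [Q(c=1) L(c=2) K(c=3)]
  11. access K: HIT, count now 4. Cache: [Q(c=1) L(c=2) K(c=4)]
  12. access Q: HIT, count now 2. Cache: [L(c=2) Q(c=2) K(c=4)]
  13. access L: HIT, count now 3. Cache: [Q(c=2) L(c=3) K(c=4)]
  14. access K: HIT, count now 5. Cache: [Q(c=2) L(c=3) K(c=5)]
  15. access L: HIT, count now 4. Cache: [Q(c=2) L(c=4) K(c=5)]
  16. access K: HIT, count now 6. Cache: [Q(c=2) L(c=4) K(c=6)]
  17. access L: HIT, count now 5. Cache: [Q(c=2) L(c=5) K(c=6)]
  18. access U: MISS, evict Q(c=2). Cache: [U(c=1) L(c=5) K(c=6)]
  19. access Q: MISS, evict U(c=1). Cache: [Q(c=1) L(c=5) K(c=6)]
  20. access K: HIT, count now 7. Cache: [Q(c=1) L(c=5) K(c=7)]
  21. access D: MISS, evict Q(c=1). Cache: [D(c=1) L(c=5) K(c=7)]
  22. access Q: MISS, evict D(c=1). Cache: [Q(c=1) L(c=5) K(c=7)]
  23. access K: HIT, count now 8. Cache: [Q(c=1) L(c=5) K(c=8)]
  24. access L: HIT, count now 6. Cache: [Q(c=1) L(c=6) K(c=8)]
  25. access K: HIT, count now 9. Cache: [Q(c=1) L(c=6) K(c=9)]
Total: 14 hits, 11 misses, 8 evictions

Hit rate = 14/25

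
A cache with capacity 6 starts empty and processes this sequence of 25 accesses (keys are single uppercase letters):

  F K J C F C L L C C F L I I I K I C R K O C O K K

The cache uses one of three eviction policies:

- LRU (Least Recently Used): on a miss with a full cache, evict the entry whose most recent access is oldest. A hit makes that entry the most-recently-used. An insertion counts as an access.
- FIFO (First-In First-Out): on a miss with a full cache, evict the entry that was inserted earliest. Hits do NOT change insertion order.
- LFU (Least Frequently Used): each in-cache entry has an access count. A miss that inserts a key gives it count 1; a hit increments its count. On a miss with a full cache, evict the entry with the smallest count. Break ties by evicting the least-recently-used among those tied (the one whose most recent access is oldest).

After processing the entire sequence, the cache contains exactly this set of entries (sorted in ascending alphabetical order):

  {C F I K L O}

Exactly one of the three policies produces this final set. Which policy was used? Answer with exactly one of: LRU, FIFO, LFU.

Simulating under each policy and comparing final sets:
  LRU: final set = {C I K L O R} -> differs
  FIFO: final set = {C I K L O R} -> differs
  LFU: final set = {C F I K L O} -> MATCHES target
Only LFU produces the target set.

Answer: LFU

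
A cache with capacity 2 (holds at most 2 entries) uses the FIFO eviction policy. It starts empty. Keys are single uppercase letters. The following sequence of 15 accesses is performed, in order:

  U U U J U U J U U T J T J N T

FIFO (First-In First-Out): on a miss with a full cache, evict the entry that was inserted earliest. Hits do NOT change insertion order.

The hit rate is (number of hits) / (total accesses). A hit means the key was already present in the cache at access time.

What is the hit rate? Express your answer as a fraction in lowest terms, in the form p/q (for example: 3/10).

FIFO simulation (capacity=2):
  1. access U: MISS. Cache (old->new): [U]
  2. access U: HIT. Cache (old->new): [U]
  3. access U: HIT. Cache (old->new): [U]
  4. access J: MISS. Cache (old->new): [U J]
  5. access U: HIT. Cache (old->new): [U J]
  6. access U: HIT. Cache (old->new): [U J]
  7. access J: HIT. Cache (old->new): [U J]
  8. access U: HIT. Cache (old->new): [U J]
  9. access U: HIT. Cache (old->new): [U J]
  10. access T: MISS, evict U. Cache (old->new): [J T]
  11. access J: HIT. Cache (old->new): [J T]
  12. access T: HIT. Cache (old->new): [J T]
  13. access J: HIT. Cache (old->new): [J T]
  14. access N: MISS, evict J. Cache (old->new): [T N]
  15. access T: HIT. Cache (old->new): [T N]
Total: 11 hits, 4 misses, 2 evictions

Hit rate = 11/15

Answer: 11/15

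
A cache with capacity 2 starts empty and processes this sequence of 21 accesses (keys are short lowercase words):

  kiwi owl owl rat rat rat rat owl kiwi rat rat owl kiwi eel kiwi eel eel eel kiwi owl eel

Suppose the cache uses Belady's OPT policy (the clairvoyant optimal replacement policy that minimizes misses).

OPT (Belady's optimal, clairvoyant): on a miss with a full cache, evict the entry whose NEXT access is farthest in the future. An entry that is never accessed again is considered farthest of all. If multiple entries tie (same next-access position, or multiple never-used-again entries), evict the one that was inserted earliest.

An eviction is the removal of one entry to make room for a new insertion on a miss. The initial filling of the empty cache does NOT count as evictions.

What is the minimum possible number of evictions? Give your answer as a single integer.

Answer: 5

Derivation:
OPT (Belady) simulation (capacity=2):
  1. access kiwi: MISS. Cache: [kiwi]
  2. access owl: MISS. Cache: [kiwi owl]
  3. access owl: HIT. Next use of owl: step 8. Cache: [kiwi owl]
  4. access rat: MISS, evict kiwi (next use: step 9). Cache: [owl rat]
  5. access rat: HIT. Next use of rat: step 6. Cache: [owl rat]
  6. access rat: HIT. Next use of rat: step 7. Cache: [owl rat]
  7. access rat: HIT. Next use of rat: step 10. Cache: [owl rat]
  8. access owl: HIT. Next use of owl: step 12. Cache: [owl rat]
  9. access kiwi: MISS, evict owl (next use: step 12). Cache: [rat kiwi]
  10. access rat: HIT. Next use of rat: step 11. Cache: [rat kiwi]
  11. access rat: HIT. Next use of rat: never. Cache: [rat kiwi]
  12. access owl: MISS, evict rat (next use: never). Cache: [kiwi owl]
  13. access kiwi: HIT. Next use of kiwi: step 15. Cache: [kiwi owl]
  14. access eel: MISS, evict owl (next use: step 20). Cache: [kiwi eel]
  15. access kiwi: HIT. Next use of kiwi: step 19. Cache: [kiwi eel]
  16. access eel: HIT. Next use of eel: step 17. Cache: [kiwi eel]
  17. access eel: HIT. Next use of eel: step 18. Cache: [kiwi eel]
  18. access eel: HIT. Next use of eel: step 21. Cache: [kiwi eel]
  19. access kiwi: HIT. Next use of kiwi: never. Cache: [kiwi eel]
  20. access owl: MISS, evict kiwi (next use: never). Cache: [eel owl]
  21. access eel: HIT. Next use of eel: never. Cache: [eel owl]
Total: 14 hits, 7 misses, 5 evictions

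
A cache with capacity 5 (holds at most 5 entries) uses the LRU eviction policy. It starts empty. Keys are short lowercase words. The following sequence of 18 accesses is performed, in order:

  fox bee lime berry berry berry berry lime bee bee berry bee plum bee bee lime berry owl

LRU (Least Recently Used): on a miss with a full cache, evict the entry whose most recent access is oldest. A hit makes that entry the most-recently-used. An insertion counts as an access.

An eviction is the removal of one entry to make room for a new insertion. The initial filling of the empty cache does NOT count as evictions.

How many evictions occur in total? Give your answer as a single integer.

LRU simulation (capacity=5):
  1. access fox: MISS. Cache (LRU->MRU): [fox]
  2. access bee: MISS. Cache (LRU->MRU): [fox bee]
  3. access lime: MISS. Cache (LRU->MRU): [fox bee lime]
  4. access berry: MISS. Cache (LRU->MRU): [fox bee lime berry]
  5. access berry: HIT. Cache (LRU->MRU): [fox bee lime berry]
  6. access berry: HIT. Cache (LRU->MRU): [fox bee lime berry]
  7. access berry: HIT. Cache (LRU->MRU): [fox bee lime berry]
  8. access lime: HIT. Cache (LRU->MRU): [fox bee berry lime]
  9. access bee: HIT. Cache (LRU->MRU): [fox berry lime bee]
  10. access bee: HIT. Cache (LRU->MRU): [fox berry lime bee]
  11. access berry: HIT. Cache (LRU->MRU): [fox lime bee berry]
  12. access bee: HIT. Cache (LRU->MRU): [fox lime berry bee]
  13. access plum: MISS. Cache (LRU->MRU): [fox lime berry bee plum]
  14. access bee: HIT. Cache (LRU->MRU): [fox lime berry plum bee]
  15. access bee: HIT. Cache (LRU->MRU): [fox lime berry plum bee]
  16. access lime: HIT. Cache (LRU->MRU): [fox berry plum bee lime]
  17. access berry: HIT. Cache (LRU->MRU): [fox plum bee lime berry]
  18. access owl: MISS, evict fox. Cache (LRU->MRU): [plum bee lime berry owl]
Total: 12 hits, 6 misses, 1 evictions

Answer: 1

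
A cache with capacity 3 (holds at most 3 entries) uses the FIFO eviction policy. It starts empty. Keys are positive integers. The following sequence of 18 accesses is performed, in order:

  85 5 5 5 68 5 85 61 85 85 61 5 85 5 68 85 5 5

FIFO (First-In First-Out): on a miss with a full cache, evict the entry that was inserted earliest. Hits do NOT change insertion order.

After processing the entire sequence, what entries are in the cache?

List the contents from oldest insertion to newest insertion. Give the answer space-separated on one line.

Answer: 85 5 68

Derivation:
FIFO simulation (capacity=3):
  1. access 85: MISS. Cache (old->new): [85]
  2. access 5: MISS. Cache (old->new): [85 5]
  3. access 5: HIT. Cache (old->new): [85 5]
  4. access 5: HIT. Cache (old->new): [85 5]
  5. access 68: MISS. Cache (old->new): [85 5 68]
  6. access 5: HIT. Cache (old->new): [85 5 68]
  7. access 85: HIT. Cache (old->new): [85 5 68]
  8. access 61: MISS, evict 85. Cache (old->new): [5 68 61]
  9. access 85: MISS, evict 5. Cache (old->new): [68 61 85]
  10. access 85: HIT. Cache (old->new): [68 61 85]
  11. access 61: HIT. Cache (old->new): [68 61 85]
  12. access 5: MISS, evict 68. Cache (old->new): [61 85 5]
  13. access 85: HIT. Cache (old->new): [61 85 5]
  14. access 5: HIT. Cache (old->new): [61 85 5]
  15. access 68: MISS, evict 61. Cache (old->new): [85 5 68]
  16. access 85: HIT. Cache (old->new): [85 5 68]
  17. access 5: HIT. Cache (old->new): [85 5 68]
  18. access 5: HIT. Cache (old->new): [85 5 68]
Total: 11 hits, 7 misses, 4 evictions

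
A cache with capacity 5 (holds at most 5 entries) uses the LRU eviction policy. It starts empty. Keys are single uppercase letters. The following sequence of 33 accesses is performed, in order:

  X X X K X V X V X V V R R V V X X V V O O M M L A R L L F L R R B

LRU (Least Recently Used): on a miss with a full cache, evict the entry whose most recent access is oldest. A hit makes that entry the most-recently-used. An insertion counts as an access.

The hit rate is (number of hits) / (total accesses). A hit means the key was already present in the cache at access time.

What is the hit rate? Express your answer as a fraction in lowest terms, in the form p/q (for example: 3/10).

LRU simulation (capacity=5):
  1. access X: MISS. Cache (LRU->MRU): [X]
  2. access X: HIT. Cache (LRU->MRU): [X]
  3. access X: HIT. Cache (LRU->MRU): [X]
  4. access K: MISS. Cache (LRU->MRU): [X K]
  5. access X: HIT. Cache (LRU->MRU): [K X]
  6. access V: MISS. Cache (LRU->MRU): [K X V]
  7. access X: HIT. Cache (LRU->MRU): [K V X]
  8. access V: HIT. Cache (LRU->MRU): [K X V]
  9. access X: HIT. Cache (LRU->MRU): [K V X]
  10. access V: HIT. Cache (LRU->MRU): [K X V]
  11. access V: HIT. Cache (LRU->MRU): [K X V]
  12. access R: MISS. Cache (LRU->MRU): [K X V R]
  13. access R: HIT. Cache (LRU->MRU): [K X V R]
  14. access V: HIT. Cache (LRU->MRU): [K X R V]
  15. access V: HIT. Cache (LRU->MRU): [K X R V]
  16. access X: HIT. Cache (LRU->MRU): [K R V X]
  17. access X: HIT. Cache (LRU->MRU): [K R V X]
  18. access V: HIT. Cache (LRU->MRU): [K R X V]
  19. access V: HIT. Cache (LRU->MRU): [K R X V]
  20. access O: MISS. Cache (LRU->MRU): [K R X V O]
  21. access O: HIT. Cache (LRU->MRU): [K R X V O]
  22. access M: MISS, evict K. Cache (LRU->MRU): [R X V O M]
  23. access M: HIT. Cache (LRU->MRU): [R X V O M]
  24. access L: MISS, evict R. Cache (LRU->MRU): [X V O M L]
  25. access A: MISS, evict X. Cache (LRU->MRU): [V O M L A]
  26. access R: MISS, evict V. Cache (LRU->MRU): [O M L A R]
  27. access L: HIT. Cache (LRU->MRU): [O M A R L]
  28. access L: HIT. Cache (LRU->MRU): [O M A R L]
  29. access F: MISS, evict O. Cache (LRU->MRU): [M A R L F]
  30. access L: HIT. Cache (LRU->MRU): [M A R F L]
  31. access R: HIT. Cache (LRU->MRU): [M A F L R]
  32. access R: HIT. Cache (LRU->MRU): [M A F L R]
  33. access B: MISS, evict M. Cache (LRU->MRU): [A F L R B]
Total: 22 hits, 11 misses, 6 evictions

Hit rate = 22/33 = 2/3

Answer: 2/3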